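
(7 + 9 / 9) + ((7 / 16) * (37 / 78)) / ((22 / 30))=37903 / 4576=8.28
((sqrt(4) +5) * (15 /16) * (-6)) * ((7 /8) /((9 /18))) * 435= -959175 /32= -29974.22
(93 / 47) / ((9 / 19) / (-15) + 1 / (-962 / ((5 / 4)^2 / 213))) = -28965512160 / 462379561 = -62.64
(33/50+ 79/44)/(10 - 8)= 2701/2200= 1.23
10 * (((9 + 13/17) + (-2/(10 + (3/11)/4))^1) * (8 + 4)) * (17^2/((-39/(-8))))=391908480/5759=68051.48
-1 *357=-357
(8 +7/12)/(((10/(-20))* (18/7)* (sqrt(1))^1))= -721/108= -6.68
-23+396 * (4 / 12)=109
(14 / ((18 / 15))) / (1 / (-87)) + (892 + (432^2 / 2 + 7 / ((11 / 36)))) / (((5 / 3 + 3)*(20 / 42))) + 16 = 2277171 / 55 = 41403.11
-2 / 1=-2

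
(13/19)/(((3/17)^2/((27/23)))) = 11271/437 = 25.79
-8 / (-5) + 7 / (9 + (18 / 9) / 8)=436 / 185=2.36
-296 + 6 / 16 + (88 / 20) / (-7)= -82951 / 280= -296.25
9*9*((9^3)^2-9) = 43045992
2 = 2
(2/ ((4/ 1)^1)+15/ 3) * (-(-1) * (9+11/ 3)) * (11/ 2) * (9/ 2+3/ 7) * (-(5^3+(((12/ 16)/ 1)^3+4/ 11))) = -425674271/ 1792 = -237541.45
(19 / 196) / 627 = 1 / 6468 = 0.00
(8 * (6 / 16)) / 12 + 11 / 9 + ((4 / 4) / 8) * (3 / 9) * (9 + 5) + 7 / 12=95 / 36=2.64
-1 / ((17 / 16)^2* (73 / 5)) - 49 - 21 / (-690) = -237909911 / 4852310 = -49.03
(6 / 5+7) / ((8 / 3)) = 123 / 40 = 3.08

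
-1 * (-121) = 121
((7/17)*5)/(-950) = -7/3230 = -0.00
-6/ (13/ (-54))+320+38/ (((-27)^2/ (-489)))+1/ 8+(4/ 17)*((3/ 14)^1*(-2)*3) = 319.26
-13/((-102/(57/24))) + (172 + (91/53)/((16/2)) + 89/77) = 173.67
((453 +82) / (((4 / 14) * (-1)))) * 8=-14980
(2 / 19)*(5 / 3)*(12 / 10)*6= 24 / 19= 1.26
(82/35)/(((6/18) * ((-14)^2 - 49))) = 82/1715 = 0.05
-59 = -59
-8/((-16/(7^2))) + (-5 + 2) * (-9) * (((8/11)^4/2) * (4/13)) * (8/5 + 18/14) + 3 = 411070193/13323310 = 30.85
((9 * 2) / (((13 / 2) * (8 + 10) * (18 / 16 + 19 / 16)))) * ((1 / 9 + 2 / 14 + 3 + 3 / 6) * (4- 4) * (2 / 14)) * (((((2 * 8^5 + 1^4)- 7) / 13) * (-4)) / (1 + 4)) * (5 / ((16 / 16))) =0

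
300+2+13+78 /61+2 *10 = 20513 /61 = 336.28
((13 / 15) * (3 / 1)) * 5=13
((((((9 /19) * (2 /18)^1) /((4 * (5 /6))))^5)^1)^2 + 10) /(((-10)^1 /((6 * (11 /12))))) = -6744172883581100000649539 /1226213251560200000000000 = -5.50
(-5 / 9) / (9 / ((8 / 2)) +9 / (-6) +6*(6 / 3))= -0.04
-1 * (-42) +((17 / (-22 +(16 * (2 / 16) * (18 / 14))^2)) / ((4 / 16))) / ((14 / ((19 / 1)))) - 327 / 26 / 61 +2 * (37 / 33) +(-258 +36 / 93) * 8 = -95179533211 / 47051862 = -2022.86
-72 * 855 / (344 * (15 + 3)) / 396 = -95 / 3784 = -0.03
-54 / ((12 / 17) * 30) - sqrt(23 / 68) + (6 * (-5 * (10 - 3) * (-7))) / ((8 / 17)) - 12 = 15546 / 5 - sqrt(391) / 34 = 3108.62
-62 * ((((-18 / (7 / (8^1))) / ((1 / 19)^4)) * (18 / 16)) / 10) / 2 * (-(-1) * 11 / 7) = 3599596341 / 245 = 14692229.96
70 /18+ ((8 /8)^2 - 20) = -136 /9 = -15.11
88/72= 11/9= 1.22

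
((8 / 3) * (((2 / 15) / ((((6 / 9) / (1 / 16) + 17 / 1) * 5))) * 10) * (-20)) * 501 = -21376 / 83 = -257.54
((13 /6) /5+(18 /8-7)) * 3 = -12.95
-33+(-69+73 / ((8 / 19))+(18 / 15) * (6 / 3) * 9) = 3719 / 40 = 92.98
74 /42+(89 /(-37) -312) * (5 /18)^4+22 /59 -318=-509694241453 /1604138256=-317.74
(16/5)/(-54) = -8/135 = -0.06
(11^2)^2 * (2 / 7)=29282 / 7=4183.14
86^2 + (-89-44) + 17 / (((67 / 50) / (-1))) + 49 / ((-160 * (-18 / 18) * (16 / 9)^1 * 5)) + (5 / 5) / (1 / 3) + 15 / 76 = 7253.55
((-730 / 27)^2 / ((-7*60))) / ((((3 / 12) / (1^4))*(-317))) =106580 / 4852953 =0.02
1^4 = 1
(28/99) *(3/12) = 7/99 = 0.07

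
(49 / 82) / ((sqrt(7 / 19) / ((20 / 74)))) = 35*sqrt(133) / 1517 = 0.27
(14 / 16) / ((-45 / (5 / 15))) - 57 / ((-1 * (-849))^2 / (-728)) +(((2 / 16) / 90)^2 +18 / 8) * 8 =93681023509 / 5189767200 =18.05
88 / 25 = 3.52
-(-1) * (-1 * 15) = -15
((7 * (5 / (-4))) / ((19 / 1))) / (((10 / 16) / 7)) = -98 / 19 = -5.16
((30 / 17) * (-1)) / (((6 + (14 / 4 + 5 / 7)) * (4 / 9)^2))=-8505 / 9724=-0.87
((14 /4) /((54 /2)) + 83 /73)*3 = 4993 /1314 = 3.80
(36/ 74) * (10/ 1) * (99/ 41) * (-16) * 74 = -570240/ 41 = -13908.29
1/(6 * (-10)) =-1/60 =-0.02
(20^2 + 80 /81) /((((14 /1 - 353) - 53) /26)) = -15080 /567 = -26.60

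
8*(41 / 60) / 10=41 / 75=0.55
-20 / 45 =-4 / 9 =-0.44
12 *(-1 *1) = -12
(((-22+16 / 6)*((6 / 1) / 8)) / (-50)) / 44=0.01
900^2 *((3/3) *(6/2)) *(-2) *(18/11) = -87480000/11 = -7952727.27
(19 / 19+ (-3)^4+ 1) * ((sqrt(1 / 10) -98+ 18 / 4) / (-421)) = 15521 / 842 -83 * sqrt(10) / 4210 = 18.37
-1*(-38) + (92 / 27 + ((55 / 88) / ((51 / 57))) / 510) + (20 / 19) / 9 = 98503697 / 2372112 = 41.53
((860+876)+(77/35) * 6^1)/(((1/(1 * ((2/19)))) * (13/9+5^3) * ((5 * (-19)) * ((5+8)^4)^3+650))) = -26238/39880303057685785825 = -0.00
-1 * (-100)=100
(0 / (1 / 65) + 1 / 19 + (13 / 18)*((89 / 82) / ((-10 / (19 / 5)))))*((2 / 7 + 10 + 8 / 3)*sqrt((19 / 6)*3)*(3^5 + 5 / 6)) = -64304999*sqrt(38) / 166050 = -2387.25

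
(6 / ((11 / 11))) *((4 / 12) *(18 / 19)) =36 / 19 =1.89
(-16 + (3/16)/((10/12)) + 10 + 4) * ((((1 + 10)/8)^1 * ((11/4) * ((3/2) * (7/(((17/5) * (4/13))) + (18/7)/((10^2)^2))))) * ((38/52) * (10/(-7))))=1949641290861/27722240000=70.33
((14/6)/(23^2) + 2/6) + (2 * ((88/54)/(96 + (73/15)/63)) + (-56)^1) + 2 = -7727225506/144088491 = -53.63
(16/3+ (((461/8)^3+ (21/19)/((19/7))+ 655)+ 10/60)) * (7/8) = 248430798987/1478656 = 168011.22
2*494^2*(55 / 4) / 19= 353210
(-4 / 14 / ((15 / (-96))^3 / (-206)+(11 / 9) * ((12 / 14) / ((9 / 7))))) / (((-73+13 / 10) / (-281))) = -341425520640 / 248453802023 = -1.37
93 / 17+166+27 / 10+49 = 37939 / 170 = 223.17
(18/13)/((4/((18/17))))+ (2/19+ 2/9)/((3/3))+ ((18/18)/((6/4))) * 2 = 76615/37791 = 2.03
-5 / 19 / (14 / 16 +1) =-8 / 57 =-0.14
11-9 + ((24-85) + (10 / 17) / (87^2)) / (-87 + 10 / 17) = 30086765 / 11118861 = 2.71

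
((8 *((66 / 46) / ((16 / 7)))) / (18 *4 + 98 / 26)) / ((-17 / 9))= -27027 / 770270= -0.04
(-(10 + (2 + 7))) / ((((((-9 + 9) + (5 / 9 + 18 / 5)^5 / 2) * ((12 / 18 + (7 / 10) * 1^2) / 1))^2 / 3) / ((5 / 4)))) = -8733986316958007812500 / 87898968535261658914572169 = -0.00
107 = 107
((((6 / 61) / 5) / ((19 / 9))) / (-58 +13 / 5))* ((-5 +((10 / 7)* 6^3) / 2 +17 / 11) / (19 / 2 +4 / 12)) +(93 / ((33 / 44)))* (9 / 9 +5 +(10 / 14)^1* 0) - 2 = 1082202012022 / 1458498349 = 742.00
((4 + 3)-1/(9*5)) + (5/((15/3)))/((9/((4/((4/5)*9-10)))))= 716/105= 6.82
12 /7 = 1.71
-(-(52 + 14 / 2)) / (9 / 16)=944 / 9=104.89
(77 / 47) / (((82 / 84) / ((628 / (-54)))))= -19.52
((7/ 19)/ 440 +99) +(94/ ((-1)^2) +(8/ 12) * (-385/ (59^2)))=16843207541/ 87303480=192.93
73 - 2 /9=655 /9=72.78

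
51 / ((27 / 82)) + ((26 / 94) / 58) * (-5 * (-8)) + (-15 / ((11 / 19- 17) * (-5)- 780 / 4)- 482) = -573244403 / 1754181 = -326.79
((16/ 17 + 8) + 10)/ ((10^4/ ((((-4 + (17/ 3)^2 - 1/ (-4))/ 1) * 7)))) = 1150667/ 3060000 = 0.38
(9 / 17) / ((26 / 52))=18 / 17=1.06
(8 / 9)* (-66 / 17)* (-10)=1760 / 51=34.51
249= 249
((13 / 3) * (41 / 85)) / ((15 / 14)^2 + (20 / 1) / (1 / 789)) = 104468 / 788741775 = 0.00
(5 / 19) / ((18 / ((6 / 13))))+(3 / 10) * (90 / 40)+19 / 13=63527 / 29640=2.14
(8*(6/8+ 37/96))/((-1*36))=-109/432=-0.25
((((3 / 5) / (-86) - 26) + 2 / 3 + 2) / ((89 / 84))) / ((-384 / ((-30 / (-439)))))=210763 / 53761696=0.00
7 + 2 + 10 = 19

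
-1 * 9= -9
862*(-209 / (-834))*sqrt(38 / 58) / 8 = 90079*sqrt(551) / 96744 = 21.86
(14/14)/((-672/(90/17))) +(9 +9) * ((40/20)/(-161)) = -10137/43792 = -0.23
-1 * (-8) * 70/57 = 560/57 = 9.82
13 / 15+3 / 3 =28 / 15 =1.87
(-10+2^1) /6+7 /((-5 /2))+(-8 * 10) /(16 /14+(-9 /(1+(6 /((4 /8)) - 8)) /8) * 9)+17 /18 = 1945111 /22230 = 87.50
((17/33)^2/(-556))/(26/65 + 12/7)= -10115/44805816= -0.00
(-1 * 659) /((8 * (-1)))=659 /8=82.38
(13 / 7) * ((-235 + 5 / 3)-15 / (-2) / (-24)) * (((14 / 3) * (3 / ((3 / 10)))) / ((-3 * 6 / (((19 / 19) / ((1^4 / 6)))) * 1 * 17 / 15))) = 3644875 / 612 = 5955.68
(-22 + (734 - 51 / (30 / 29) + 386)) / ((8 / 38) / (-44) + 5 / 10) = 2191783 / 1035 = 2117.66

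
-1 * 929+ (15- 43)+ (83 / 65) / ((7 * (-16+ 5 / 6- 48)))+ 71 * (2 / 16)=-1307999309 / 1379560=-948.13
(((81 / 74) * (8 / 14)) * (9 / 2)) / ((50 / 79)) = 57591 / 12950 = 4.45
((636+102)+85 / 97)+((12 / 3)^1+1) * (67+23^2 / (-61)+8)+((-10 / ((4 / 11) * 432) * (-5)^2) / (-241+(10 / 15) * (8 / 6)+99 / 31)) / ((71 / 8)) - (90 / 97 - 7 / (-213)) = 4752091157943 / 4443051632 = 1069.56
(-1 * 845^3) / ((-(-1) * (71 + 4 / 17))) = -10256969125 / 1211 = -8469834.12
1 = 1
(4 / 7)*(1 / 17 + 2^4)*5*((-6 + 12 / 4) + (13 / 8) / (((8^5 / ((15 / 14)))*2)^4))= -3316482563170730311111263705 / 24094104091411288585928704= -137.65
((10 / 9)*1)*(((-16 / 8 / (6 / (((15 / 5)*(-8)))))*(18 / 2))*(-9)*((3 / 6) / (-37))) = 360 / 37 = 9.73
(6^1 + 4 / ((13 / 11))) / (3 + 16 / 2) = 122 / 143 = 0.85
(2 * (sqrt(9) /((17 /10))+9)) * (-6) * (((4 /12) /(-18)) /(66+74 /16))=976 /28815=0.03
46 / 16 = 23 / 8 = 2.88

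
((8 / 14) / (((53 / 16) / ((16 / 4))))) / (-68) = -64 / 6307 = -0.01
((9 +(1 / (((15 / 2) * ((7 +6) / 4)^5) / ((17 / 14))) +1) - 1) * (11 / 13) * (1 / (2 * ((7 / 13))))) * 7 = 3859782223 / 77971530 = 49.50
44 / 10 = 22 / 5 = 4.40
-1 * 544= -544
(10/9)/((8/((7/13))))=35/468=0.07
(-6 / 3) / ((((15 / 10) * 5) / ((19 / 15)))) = -76 / 225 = -0.34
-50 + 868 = 818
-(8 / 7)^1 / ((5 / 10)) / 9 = -0.25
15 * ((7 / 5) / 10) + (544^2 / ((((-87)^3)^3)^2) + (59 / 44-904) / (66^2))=16432902025459919824257417846971757939127 / 8681896209101642145283784861504480263920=1.89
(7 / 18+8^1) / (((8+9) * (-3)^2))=151 / 2754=0.05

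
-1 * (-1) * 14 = 14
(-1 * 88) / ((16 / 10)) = -55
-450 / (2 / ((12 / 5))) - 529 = -1069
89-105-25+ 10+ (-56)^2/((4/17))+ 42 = 13339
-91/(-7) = 13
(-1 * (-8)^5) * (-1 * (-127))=4161536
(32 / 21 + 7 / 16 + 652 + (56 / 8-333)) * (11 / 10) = 242429 / 672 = 360.76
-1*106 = -106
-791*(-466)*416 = 153340096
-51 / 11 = -4.64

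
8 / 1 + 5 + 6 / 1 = 19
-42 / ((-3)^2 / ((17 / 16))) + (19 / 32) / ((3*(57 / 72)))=-113 / 24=-4.71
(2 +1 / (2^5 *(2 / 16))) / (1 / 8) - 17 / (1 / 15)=-237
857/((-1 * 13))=-65.92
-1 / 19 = -0.05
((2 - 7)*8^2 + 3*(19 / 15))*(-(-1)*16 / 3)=-8432 / 5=-1686.40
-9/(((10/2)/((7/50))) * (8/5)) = -63/400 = -0.16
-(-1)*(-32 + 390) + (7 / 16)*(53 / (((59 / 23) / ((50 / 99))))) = 16941949 / 46728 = 362.57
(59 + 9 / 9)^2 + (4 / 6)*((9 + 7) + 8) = 3616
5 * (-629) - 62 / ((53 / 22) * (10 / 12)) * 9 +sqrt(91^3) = -907081 / 265 +91 * sqrt(91) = -2554.86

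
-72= -72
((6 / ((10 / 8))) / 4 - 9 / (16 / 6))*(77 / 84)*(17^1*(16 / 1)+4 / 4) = -87087 / 160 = -544.29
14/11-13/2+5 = -5/22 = -0.23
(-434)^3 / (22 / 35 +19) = -2861127640 / 687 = -4164669.05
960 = 960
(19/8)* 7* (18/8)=1197/32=37.41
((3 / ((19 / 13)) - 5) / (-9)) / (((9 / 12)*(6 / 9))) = 112 / 171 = 0.65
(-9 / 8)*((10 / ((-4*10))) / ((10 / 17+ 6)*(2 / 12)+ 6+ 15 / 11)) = 5049 / 151904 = 0.03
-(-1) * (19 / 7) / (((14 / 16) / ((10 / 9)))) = 1520 / 441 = 3.45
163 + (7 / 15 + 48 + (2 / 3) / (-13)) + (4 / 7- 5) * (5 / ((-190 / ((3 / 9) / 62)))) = 21932297 / 103740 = 211.42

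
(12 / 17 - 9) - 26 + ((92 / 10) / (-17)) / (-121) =-34.29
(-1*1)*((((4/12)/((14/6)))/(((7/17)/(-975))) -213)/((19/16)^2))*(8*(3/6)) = 1563.70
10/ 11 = 0.91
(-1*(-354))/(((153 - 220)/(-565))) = 2985.22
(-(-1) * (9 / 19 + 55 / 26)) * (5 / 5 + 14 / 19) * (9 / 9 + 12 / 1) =42207 / 722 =58.46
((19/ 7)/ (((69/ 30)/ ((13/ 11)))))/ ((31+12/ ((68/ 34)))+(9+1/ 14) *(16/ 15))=2850/ 95381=0.03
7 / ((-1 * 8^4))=-7 / 4096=-0.00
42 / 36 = 7 / 6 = 1.17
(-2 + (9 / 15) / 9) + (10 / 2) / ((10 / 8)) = 31 / 15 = 2.07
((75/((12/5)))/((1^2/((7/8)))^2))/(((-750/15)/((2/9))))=-0.11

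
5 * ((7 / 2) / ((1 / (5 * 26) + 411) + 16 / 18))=20475 / 481919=0.04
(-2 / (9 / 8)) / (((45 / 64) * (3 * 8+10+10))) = -256 / 4455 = -0.06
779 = 779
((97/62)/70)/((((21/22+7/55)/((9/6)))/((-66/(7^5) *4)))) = -211266/434007161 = -0.00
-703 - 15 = -718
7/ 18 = 0.39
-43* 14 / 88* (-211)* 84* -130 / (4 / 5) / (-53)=433462575 / 1166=371751.78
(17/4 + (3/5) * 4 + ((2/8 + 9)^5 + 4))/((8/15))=1040322939/8192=126992.55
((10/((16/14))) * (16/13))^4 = 384160000/28561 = 13450.51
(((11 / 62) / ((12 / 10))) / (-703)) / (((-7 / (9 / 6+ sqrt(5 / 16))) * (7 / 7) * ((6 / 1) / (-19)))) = -55 / 385392 - 55 * sqrt(5) / 2312352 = -0.00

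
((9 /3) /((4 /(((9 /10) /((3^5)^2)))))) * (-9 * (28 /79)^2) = -98 /7582815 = -0.00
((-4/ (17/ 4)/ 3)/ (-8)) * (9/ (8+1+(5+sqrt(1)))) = 2/ 85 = 0.02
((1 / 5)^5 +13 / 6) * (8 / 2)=81262 / 9375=8.67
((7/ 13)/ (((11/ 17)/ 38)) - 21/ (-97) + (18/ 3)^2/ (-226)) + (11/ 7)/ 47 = 16353836340/ 515682167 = 31.71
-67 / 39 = -1.72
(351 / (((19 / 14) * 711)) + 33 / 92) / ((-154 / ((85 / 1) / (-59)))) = 8480025 / 1254703912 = 0.01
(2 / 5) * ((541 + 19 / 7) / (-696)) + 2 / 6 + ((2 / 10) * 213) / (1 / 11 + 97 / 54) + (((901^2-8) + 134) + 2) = 5543104216973 / 6826890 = 811951.59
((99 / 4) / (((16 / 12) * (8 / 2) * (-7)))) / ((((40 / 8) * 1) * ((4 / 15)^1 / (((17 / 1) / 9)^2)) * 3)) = -3179 / 5376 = -0.59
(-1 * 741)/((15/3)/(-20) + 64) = -988/85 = -11.62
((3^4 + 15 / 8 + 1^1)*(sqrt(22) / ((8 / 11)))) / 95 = 7381*sqrt(22) / 6080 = 5.69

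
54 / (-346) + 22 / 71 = 1889 / 12283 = 0.15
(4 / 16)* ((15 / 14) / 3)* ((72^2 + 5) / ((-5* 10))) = -5189 / 560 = -9.27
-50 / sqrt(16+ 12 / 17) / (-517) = 25 * sqrt(1207) / 36707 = 0.02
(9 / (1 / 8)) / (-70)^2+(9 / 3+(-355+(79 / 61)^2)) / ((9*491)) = -144541577 / 2238088475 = -0.06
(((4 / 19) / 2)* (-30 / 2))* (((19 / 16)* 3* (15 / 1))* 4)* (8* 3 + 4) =-9450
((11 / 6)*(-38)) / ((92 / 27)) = -1881 / 92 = -20.45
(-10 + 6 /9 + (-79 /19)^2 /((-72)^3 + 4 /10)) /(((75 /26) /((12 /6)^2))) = -980929420588 /75792590775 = -12.94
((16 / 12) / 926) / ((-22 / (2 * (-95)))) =0.01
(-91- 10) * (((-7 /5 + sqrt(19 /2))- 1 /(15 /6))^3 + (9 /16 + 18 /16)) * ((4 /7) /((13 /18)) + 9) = 9979011999 /182000- 86481351 * sqrt(38) /9100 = -3753.43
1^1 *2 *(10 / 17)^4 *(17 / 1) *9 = 180000 / 4913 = 36.64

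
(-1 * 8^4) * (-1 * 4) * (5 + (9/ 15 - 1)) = 376832/ 5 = 75366.40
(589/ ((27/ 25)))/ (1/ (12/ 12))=545.37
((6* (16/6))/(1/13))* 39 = 8112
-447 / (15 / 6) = -894 / 5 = -178.80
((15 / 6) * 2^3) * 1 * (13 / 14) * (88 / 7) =11440 / 49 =233.47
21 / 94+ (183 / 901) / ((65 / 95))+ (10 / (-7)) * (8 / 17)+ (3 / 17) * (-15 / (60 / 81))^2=4452389299 / 61657232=72.21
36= 36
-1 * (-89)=89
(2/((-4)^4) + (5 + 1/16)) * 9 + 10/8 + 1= 47.88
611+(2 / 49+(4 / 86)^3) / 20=23803680433 / 38958430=611.00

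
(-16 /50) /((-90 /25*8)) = 1 /90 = 0.01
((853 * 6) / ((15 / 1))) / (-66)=-853 / 165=-5.17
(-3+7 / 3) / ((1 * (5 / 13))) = -26 / 15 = -1.73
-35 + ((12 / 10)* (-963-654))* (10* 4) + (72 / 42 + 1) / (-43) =-23372970 / 301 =-77651.06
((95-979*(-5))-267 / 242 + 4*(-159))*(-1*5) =-5267005 / 242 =-21764.48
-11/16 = -0.69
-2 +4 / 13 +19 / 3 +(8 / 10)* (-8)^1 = -1.76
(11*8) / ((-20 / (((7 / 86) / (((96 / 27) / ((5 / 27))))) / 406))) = -11 / 239424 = -0.00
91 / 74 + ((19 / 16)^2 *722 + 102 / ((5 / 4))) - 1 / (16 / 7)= 26060433 / 23680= 1100.53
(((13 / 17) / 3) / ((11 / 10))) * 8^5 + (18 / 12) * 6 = 4264889 / 561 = 7602.30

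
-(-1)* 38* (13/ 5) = 98.80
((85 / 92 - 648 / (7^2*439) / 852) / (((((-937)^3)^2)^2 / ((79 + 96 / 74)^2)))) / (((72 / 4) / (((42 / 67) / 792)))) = 1145846804946197 / 2003588425328804665228747470866441119135766214223968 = 0.00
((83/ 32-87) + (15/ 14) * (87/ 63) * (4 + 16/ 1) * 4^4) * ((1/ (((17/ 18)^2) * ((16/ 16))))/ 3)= 2799.44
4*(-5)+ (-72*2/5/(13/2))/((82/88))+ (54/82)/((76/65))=-4899797/202540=-24.19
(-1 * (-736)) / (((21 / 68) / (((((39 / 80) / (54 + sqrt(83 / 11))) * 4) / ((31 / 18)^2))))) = 104696064 / 3598945 -176256 * sqrt(913) / 3598945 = 27.61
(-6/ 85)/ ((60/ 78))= -39/ 425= -0.09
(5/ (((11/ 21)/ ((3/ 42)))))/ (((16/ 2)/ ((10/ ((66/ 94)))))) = 1175/ 968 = 1.21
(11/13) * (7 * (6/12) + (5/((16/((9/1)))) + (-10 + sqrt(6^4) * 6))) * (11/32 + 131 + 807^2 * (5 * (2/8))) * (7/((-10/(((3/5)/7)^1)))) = -2920697726463/332800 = -8776135.00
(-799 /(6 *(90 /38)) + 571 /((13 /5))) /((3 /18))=573497 /585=980.34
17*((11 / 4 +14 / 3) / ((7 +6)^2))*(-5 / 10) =-1513 / 4056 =-0.37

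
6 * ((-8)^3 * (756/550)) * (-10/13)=2322432/715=3248.16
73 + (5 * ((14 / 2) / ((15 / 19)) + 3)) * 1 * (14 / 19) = 6653 / 57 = 116.72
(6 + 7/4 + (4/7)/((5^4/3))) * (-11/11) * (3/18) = -135673/105000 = -1.29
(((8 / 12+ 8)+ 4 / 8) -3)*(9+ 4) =481 / 6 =80.17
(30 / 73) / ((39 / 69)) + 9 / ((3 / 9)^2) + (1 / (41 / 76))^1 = 3252043 / 38909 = 83.58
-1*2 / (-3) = 2 / 3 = 0.67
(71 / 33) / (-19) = -71 / 627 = -0.11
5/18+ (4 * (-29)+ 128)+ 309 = 5783/18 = 321.28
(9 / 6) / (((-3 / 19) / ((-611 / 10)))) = 11609 / 20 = 580.45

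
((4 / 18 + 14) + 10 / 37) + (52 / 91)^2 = 241802 / 16317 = 14.82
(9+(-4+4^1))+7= 16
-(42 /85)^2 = -1764 /7225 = -0.24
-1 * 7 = -7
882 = 882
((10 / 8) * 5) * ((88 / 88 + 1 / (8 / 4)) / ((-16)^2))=75 / 2048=0.04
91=91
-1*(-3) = 3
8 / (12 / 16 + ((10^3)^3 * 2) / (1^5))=32 / 8000000003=0.00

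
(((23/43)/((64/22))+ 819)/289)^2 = 1270573076809/158136656896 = 8.03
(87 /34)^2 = 7569 /1156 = 6.55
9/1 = 9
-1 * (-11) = 11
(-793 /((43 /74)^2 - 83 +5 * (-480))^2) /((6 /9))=-35669032152 /184825629213481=-0.00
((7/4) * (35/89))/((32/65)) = 15925/11392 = 1.40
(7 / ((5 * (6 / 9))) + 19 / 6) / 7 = 79 / 105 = 0.75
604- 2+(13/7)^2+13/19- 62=506588/931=544.13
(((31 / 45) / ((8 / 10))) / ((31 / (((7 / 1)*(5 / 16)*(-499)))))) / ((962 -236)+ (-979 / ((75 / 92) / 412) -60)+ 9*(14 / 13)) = 5676125 / 92495118336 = 0.00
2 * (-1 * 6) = -12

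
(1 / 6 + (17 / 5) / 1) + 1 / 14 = 382 / 105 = 3.64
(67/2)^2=4489/4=1122.25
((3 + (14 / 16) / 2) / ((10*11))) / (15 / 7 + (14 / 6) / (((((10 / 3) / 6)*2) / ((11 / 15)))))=0.01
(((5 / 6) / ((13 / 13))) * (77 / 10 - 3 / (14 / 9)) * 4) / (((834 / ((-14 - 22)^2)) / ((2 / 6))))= 9696 / 973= 9.97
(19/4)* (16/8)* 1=19/2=9.50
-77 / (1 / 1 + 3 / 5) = -385 / 8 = -48.12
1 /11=0.09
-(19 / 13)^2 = -361 / 169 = -2.14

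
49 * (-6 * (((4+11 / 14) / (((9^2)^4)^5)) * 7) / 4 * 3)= -0.00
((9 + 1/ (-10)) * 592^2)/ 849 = 3673.89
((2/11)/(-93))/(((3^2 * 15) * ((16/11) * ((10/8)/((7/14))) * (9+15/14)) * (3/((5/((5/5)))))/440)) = -308/1062153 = -0.00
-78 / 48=-13 / 8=-1.62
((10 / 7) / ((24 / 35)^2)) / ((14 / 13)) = 2.82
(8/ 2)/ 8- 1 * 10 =-19/ 2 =-9.50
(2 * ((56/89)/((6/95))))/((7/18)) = 4560/89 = 51.24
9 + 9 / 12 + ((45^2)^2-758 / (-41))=672507131 / 164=4100653.24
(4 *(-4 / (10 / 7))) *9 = -504 / 5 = -100.80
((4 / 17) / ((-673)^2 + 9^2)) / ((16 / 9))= 9 / 30804680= 0.00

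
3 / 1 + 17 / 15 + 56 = 902 / 15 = 60.13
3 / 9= 1 / 3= 0.33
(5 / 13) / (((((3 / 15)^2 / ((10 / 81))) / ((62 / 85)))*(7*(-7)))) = -15500 / 877149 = -0.02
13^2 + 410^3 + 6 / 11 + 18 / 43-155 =32599640078 / 473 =68921014.96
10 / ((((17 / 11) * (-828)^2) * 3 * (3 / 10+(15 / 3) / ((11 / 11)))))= 0.00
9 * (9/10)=81/10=8.10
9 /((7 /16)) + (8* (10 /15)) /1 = 544 /21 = 25.90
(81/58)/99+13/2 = 2078/319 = 6.51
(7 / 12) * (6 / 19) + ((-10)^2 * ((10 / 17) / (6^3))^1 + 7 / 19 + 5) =101599 / 17442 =5.82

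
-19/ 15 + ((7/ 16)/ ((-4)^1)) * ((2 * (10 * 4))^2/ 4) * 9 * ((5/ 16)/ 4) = -119341/ 960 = -124.31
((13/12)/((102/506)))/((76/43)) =141427/46512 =3.04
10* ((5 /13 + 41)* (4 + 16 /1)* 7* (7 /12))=1318100 /39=33797.44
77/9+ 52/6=155/9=17.22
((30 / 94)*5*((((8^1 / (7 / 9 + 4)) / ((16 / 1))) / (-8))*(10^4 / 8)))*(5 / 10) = -421875 / 32336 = -13.05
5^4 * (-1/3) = -208.33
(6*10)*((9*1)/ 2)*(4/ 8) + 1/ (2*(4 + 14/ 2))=2971/ 22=135.05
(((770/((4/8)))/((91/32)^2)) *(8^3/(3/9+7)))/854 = 7864320/505141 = 15.57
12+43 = 55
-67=-67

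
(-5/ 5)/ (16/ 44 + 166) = -11/ 1830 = -0.01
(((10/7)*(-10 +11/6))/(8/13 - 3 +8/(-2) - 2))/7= 0.20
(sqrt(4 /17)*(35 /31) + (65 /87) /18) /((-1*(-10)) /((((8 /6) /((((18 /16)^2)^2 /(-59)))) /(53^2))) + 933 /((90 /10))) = -101498880*sqrt(17) /357847859819 - 15708160 /177226359417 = -0.00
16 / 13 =1.23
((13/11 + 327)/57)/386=95/6369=0.01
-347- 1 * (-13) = -334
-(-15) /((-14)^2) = 0.08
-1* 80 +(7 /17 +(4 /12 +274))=9932 /51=194.75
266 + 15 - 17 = 264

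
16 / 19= 0.84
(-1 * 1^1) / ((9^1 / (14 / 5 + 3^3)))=-149 / 45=-3.31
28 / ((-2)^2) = 7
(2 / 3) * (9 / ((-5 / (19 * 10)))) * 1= -228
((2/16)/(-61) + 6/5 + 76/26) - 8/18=1049591/285480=3.68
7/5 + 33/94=823/470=1.75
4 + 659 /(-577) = 2.86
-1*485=-485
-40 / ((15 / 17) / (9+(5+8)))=-2992 / 3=-997.33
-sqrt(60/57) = -2 * sqrt(95)/19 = -1.03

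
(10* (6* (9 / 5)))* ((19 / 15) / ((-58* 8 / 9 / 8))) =-21.23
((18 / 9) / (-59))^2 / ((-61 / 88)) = -352 / 212341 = -0.00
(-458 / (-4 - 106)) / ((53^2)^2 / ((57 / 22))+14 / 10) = 0.00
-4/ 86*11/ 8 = -11/ 172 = -0.06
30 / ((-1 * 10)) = -3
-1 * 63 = -63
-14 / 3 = -4.67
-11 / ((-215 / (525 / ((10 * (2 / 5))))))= 1155 / 172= 6.72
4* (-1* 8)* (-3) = 96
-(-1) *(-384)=-384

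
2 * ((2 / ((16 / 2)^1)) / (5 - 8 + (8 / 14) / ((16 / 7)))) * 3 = -6 / 11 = -0.55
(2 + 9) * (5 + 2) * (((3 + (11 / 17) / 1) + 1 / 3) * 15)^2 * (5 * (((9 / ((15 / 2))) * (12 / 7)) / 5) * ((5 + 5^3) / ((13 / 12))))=19582516800 / 289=67759573.70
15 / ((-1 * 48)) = -5 / 16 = -0.31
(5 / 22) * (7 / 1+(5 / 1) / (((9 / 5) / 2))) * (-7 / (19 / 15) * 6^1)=-94.62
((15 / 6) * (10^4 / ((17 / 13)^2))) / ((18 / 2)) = 4225000 / 2601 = 1624.38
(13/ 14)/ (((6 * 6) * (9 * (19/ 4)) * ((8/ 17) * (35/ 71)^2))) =1114061/ 211150800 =0.01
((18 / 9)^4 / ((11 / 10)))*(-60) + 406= -5134 / 11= -466.73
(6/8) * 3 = 9/4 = 2.25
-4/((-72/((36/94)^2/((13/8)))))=144/28717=0.01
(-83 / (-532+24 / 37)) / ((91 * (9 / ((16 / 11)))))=12284 / 44279235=0.00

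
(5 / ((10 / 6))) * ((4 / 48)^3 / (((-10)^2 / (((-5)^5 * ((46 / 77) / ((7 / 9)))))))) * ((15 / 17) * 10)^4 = -90966796875 / 360142552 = -252.59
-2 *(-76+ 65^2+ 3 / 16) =-66387 / 8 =-8298.38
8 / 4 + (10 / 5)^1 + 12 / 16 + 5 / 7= 5.46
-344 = -344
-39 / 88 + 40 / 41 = 1921 / 3608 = 0.53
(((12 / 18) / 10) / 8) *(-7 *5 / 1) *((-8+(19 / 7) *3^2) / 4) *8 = -115 / 12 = -9.58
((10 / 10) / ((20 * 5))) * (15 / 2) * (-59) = -177 / 40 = -4.42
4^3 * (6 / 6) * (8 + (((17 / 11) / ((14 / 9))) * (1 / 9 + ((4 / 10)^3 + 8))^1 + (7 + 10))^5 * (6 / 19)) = 317401749536729397021473815988 / 1569485442596435546875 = 202233000.02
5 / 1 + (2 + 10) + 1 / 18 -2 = 271 / 18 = 15.06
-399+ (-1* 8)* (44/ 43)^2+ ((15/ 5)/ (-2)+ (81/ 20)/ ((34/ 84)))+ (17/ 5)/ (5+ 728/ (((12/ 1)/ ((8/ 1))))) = -18442632553/ 46237943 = -398.86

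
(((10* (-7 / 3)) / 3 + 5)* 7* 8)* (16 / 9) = -22400 / 81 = -276.54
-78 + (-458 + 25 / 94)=-50359 / 94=-535.73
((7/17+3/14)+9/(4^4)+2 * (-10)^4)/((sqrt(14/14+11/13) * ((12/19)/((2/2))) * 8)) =11576702717 * sqrt(78)/35094528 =2913.35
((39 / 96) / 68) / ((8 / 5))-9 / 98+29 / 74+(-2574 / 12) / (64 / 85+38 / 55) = -210559745551 / 1420231680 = -148.26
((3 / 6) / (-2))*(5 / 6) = -5 / 24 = -0.21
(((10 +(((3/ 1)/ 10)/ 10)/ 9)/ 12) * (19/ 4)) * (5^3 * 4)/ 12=285095/ 1728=164.99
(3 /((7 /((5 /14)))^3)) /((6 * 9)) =125 /16941456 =0.00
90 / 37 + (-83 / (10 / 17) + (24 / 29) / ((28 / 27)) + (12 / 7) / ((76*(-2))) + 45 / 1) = -9467806 / 101935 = -92.88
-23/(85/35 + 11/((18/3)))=-966/179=-5.40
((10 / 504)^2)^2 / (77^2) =625 / 23910222276864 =0.00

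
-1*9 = -9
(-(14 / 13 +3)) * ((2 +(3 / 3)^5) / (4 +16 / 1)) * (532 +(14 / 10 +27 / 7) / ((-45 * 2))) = -325.30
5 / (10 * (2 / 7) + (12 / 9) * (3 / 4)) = 35 / 27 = 1.30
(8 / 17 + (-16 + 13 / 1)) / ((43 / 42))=-42 / 17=-2.47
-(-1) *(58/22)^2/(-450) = -841/54450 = -0.02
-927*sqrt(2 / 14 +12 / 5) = -927*sqrt(3115) / 35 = -1478.23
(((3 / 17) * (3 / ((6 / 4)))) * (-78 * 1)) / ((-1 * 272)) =117 / 1156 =0.10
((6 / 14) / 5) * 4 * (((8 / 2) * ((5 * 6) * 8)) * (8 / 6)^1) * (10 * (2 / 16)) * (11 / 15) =2816 / 7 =402.29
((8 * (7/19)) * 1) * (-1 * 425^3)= -4298875000/19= -226256578.95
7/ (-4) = -1.75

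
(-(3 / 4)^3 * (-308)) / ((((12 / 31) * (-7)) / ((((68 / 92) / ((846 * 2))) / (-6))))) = 5797 / 1660416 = 0.00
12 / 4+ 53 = 56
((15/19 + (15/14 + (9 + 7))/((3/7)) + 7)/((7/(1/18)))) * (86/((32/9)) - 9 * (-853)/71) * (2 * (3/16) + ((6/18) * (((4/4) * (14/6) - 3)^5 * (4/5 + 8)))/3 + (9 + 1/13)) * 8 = 16865640133081/4521666240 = 3729.96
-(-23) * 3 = 69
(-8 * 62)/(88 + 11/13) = -6448/1155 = -5.58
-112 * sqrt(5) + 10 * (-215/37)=-112 * sqrt(5) - 2150/37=-308.55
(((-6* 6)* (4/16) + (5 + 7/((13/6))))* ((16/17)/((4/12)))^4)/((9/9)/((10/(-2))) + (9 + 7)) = -265420800/85776067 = -3.09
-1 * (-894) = 894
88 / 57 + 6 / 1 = 430 / 57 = 7.54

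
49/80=0.61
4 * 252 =1008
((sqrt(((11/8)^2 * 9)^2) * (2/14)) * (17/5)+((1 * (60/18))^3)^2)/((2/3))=2253495977/1088640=2070.01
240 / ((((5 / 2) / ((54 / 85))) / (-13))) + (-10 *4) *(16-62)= 1047.15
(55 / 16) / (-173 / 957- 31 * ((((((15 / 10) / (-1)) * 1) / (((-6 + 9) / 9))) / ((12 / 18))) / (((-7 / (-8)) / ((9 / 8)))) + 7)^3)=14443044 / 615263849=0.02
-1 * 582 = -582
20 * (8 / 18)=80 / 9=8.89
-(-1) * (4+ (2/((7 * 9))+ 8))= 758/63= 12.03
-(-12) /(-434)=-6 /217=-0.03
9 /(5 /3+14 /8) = 108 /41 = 2.63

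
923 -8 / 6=2765 / 3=921.67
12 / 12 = 1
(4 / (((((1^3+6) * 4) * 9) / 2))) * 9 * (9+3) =24 / 7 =3.43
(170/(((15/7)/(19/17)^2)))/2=2527/51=49.55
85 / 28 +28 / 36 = 961 / 252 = 3.81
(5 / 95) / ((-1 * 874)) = -1 / 16606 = -0.00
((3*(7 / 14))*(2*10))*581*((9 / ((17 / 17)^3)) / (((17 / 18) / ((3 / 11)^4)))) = 228716460 / 248897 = 918.92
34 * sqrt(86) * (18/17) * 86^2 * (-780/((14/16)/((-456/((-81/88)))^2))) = -11009630635294720 * sqrt(86)/189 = -540206953905001.22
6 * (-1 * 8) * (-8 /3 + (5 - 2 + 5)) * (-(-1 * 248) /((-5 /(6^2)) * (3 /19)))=2895052.80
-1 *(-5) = 5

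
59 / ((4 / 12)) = 177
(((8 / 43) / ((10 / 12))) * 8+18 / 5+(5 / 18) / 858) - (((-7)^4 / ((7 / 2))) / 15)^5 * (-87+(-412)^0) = 321353855117436094931 / 18677587500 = 17205319215.74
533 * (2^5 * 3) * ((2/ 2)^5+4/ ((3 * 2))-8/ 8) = 34112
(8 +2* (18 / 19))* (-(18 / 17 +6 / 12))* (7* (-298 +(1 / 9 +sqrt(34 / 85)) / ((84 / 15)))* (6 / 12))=16080.22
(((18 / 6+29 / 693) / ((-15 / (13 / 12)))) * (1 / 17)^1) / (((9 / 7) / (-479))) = 193037 / 40095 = 4.81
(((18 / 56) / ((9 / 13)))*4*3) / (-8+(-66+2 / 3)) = -117 / 1540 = -0.08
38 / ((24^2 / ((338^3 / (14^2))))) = 12997.36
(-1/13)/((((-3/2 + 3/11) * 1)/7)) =154/351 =0.44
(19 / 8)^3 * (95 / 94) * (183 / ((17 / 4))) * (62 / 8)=3696555165 / 818176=4518.04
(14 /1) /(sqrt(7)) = 2 * sqrt(7) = 5.29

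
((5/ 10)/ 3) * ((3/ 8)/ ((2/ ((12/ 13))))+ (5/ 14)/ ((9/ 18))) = 323/ 2184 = 0.15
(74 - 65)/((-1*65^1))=-9/65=-0.14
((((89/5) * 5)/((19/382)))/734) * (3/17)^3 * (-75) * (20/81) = -8499500/34258349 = -0.25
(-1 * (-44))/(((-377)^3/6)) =-264/53582633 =-0.00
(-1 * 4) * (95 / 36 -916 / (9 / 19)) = 69521 / 9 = 7724.56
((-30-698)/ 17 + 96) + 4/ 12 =2729/ 51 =53.51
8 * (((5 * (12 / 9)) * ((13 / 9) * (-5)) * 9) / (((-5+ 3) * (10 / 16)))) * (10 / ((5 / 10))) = 166400 / 3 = 55466.67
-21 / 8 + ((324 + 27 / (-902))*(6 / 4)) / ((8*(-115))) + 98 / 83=-271717169 / 137753440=-1.97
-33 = -33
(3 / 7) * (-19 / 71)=-57 / 497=-0.11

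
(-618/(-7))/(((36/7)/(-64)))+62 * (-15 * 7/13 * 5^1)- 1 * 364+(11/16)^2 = -39596945/9984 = -3966.04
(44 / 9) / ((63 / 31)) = 1364 / 567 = 2.41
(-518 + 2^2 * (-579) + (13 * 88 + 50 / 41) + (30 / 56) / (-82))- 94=-4093279 / 2296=-1782.79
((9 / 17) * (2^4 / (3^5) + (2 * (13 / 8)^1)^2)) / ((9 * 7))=41323 / 462672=0.09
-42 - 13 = -55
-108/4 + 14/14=-26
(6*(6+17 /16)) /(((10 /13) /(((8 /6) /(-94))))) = -1469 /1880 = -0.78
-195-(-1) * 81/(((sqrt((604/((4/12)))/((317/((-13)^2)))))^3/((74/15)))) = -195 + 35187 * sqrt(143601)/1001875940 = -194.99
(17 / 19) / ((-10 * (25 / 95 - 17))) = 0.01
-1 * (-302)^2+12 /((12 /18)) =-91186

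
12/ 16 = 0.75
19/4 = 4.75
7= 7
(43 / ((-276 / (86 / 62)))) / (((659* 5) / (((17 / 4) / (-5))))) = 31433 / 563840400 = 0.00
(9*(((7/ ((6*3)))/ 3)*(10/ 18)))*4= 70/ 27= 2.59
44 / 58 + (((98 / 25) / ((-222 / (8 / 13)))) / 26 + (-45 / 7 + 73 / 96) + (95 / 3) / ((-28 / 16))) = -70084428241 / 3046461600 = -23.01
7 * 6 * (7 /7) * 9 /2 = 189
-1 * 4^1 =-4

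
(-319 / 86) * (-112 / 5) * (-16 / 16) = -17864 / 215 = -83.09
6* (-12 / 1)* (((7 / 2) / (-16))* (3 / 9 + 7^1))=231 / 2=115.50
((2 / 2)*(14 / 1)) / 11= 14 / 11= 1.27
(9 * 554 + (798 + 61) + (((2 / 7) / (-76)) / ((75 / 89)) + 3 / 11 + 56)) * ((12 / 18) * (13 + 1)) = 2590066642 / 47025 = 55078.50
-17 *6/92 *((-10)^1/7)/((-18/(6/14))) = -85/2254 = -0.04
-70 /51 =-1.37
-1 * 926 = -926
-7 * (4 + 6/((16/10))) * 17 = -3689/4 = -922.25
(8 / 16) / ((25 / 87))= 1.74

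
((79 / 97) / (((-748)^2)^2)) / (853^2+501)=79 / 22109306559572446720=0.00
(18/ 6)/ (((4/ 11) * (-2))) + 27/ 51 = -489/ 136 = -3.60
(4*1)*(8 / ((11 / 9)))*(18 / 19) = 5184 / 209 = 24.80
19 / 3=6.33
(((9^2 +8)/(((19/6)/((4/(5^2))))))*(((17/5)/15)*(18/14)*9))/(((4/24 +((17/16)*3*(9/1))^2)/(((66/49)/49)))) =49695731712/126170663714375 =0.00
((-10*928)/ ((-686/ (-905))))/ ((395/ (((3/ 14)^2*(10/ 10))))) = -1889640/ 1327753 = -1.42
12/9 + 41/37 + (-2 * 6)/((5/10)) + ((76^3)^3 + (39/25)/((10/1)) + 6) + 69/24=9389561466970176145441/111000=84590643846578163.47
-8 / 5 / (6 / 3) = -4 / 5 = -0.80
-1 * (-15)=15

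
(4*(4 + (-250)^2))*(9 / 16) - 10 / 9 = 1265696 / 9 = 140632.89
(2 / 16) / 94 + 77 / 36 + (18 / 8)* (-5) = -61655 / 6768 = -9.11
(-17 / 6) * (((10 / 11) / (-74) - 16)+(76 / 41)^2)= 146272165 / 4105002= 35.63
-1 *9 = -9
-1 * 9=-9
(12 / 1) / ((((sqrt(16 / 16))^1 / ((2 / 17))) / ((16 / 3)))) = 128 / 17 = 7.53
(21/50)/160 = 21/8000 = 0.00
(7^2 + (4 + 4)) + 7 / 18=1033 / 18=57.39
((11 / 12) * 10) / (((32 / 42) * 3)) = 385 / 96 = 4.01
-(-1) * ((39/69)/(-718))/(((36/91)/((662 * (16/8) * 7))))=-18.44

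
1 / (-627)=-1 / 627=-0.00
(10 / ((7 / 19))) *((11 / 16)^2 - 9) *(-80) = 1036925 / 56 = 18516.52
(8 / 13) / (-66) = -0.01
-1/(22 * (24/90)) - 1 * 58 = -5119/88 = -58.17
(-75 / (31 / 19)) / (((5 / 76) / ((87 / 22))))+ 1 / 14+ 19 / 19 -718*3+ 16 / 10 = -117306913 / 23870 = -4914.41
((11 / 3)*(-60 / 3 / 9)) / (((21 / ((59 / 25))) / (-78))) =67496 / 945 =71.42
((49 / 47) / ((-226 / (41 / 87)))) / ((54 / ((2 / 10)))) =-0.00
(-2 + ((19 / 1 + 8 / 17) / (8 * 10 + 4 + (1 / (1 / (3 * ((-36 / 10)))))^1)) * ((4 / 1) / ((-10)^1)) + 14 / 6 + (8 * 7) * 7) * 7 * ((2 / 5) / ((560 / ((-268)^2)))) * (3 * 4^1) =43820468816 / 25925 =1690278.45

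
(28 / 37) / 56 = 1 / 74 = 0.01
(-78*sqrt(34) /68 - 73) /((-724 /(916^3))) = 3746804568*sqrt(34) /3077 + 14026499152 /181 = 84594710.04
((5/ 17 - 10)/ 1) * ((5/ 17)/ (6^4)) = -275/ 124848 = -0.00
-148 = -148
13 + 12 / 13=181 / 13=13.92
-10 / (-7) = 1.43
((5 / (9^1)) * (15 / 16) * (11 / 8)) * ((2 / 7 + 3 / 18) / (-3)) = -5225 / 48384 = -0.11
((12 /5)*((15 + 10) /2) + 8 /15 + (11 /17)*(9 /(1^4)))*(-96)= -296672 /85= -3490.26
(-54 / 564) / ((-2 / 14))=0.67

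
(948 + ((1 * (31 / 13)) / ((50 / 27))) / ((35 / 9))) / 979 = 21574533 / 22272250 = 0.97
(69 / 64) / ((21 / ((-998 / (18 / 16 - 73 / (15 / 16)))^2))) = 5154320700 / 593639767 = 8.68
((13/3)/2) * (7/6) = 91/36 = 2.53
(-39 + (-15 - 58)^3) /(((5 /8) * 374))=-1556224 /935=-1664.41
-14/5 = -2.80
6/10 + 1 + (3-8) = -17/5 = -3.40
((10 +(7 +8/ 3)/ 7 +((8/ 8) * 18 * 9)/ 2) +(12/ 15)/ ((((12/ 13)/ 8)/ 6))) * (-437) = -6147716/ 105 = -58549.68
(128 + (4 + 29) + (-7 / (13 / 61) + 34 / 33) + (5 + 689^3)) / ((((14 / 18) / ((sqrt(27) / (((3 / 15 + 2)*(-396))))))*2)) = -350796413665*sqrt(3) / 484484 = -1254112.03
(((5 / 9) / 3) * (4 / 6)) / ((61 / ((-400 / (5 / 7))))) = -5600 / 4941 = -1.13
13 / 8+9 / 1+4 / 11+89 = 8799 / 88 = 99.99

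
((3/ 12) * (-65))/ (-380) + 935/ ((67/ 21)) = 5969911/ 20368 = 293.10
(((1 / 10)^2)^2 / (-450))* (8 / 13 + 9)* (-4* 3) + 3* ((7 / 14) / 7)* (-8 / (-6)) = 0.29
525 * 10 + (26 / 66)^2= 5717419 / 1089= 5250.16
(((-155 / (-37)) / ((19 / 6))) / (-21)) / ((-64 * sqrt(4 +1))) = 0.00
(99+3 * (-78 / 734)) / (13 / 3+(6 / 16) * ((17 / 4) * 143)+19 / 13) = 45197568 / 107038853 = 0.42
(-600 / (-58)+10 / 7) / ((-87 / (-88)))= 210320 / 17661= 11.91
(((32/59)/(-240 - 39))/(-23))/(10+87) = 32/36724491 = 0.00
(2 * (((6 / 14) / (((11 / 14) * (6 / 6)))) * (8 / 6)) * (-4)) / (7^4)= -0.00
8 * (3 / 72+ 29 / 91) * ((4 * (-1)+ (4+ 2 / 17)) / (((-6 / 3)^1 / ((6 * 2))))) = -3148 / 1547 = -2.03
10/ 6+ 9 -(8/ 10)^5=96928/ 9375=10.34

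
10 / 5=2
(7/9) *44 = 308/9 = 34.22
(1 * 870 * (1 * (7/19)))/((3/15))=30450/19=1602.63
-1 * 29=-29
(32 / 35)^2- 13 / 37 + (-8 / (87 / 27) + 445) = 582292652 / 1314425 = 443.00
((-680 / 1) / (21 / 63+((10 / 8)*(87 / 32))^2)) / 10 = -3342336 / 584059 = -5.72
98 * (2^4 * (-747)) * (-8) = 9370368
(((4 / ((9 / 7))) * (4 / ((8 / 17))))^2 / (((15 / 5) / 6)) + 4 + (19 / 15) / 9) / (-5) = -568117 / 2025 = -280.55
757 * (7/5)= 5299/5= 1059.80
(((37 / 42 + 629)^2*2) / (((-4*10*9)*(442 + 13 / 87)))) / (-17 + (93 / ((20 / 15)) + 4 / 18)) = -28386215 / 301634004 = -0.09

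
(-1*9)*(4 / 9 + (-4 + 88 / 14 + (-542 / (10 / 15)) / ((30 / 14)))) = 118651 / 35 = 3390.03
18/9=2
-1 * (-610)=610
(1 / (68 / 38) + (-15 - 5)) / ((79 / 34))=-661 / 79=-8.37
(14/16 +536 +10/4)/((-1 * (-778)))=4315/6224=0.69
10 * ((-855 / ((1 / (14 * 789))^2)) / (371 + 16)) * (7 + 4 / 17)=-14257349454600 / 731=-19503898022.71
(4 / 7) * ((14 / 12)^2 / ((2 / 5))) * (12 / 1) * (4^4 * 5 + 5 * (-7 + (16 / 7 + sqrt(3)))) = 350 * sqrt(3) / 3 + 87950 / 3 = 29518.74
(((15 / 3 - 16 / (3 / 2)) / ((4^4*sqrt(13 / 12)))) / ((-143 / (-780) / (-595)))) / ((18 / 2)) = 50575*sqrt(39) / 41184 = 7.67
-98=-98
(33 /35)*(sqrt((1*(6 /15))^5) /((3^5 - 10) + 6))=132*sqrt(10) /1045625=0.00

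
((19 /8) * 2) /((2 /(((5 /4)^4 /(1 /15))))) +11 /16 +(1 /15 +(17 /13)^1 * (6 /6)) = 35557799 /399360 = 89.04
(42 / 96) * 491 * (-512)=-109984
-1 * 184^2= -33856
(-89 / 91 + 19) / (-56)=-205 / 637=-0.32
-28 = -28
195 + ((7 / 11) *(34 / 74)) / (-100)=7936381 / 40700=195.00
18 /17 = 1.06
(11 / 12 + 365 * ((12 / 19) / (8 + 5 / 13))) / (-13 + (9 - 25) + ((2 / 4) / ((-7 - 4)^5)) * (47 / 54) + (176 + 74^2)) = 1023406470999 / 202551453250027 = 0.01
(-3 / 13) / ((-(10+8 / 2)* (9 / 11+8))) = 0.00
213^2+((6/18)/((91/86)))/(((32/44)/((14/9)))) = 31849511/702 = 45369.67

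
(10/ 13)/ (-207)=-10/ 2691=-0.00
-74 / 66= -37 / 33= -1.12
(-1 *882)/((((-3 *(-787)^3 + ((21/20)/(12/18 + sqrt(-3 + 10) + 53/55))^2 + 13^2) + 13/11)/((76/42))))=-22450656076430010409046528/20570348637722786827536398630765 - 2927240568008064 *sqrt(7)/20570348637722786827536398630765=-0.00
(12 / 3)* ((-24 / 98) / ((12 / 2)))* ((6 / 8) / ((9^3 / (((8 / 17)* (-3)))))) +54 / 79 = 3644806 / 5330367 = 0.68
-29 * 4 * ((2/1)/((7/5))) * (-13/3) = 15080/21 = 718.10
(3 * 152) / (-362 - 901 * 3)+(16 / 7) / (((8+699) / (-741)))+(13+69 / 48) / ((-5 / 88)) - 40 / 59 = -92116513483 / 357980966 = -257.32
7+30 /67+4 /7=3761 /469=8.02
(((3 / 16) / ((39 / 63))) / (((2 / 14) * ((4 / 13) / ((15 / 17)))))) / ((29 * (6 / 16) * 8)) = 2205 / 31552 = 0.07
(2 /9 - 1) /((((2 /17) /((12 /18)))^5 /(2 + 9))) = -109328989 /2187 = -49990.39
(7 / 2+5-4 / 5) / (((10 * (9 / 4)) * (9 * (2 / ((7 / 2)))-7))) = -539 / 2925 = -0.18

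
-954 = -954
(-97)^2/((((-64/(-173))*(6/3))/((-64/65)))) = -1627757/130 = -12521.21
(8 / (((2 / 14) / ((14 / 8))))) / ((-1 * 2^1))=-49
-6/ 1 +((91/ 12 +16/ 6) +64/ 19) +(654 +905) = 119063/ 76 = 1566.62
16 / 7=2.29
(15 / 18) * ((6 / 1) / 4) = 5 / 4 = 1.25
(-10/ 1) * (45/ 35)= -90/ 7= -12.86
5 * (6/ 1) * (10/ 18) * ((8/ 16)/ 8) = 25/ 24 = 1.04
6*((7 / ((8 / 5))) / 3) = 35 / 4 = 8.75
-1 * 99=-99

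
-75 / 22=-3.41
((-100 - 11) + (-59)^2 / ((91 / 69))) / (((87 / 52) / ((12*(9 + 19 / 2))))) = 68106048 / 203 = 335497.77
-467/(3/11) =-5137/3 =-1712.33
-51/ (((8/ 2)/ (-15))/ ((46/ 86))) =17595/ 172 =102.30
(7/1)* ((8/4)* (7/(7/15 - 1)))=-735/4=-183.75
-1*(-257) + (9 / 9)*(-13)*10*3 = -133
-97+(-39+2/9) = -1222/9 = -135.78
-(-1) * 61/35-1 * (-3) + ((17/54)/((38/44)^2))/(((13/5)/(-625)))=-428934724/4434885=-96.72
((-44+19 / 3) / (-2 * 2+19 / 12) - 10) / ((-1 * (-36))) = 9 / 58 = 0.16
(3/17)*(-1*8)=-1.41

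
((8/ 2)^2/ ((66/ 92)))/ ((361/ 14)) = 10304/ 11913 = 0.86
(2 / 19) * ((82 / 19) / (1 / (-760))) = -6560 / 19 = -345.26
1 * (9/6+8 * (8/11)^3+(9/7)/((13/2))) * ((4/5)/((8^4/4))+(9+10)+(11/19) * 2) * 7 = 51555235319/76510720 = 673.83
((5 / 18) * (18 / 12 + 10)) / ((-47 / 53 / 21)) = -42665 / 564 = -75.65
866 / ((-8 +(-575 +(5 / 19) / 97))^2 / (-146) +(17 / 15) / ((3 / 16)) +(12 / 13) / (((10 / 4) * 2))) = -62808336770985 / 168389885070146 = -0.37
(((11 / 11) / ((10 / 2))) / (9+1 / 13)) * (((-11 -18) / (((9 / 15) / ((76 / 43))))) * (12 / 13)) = -4408 / 2537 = -1.74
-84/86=-42/43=-0.98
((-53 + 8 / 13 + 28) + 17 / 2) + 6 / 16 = -1613 / 104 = -15.51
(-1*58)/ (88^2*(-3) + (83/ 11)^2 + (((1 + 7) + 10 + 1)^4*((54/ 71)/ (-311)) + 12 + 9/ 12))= 619857832/ 250946467097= 0.00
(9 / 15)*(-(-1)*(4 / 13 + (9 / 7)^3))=32547 / 22295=1.46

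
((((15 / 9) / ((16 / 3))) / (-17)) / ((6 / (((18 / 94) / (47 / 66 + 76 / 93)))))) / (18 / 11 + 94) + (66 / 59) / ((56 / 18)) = 297570845517 / 827596836416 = 0.36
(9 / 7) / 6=0.21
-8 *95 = -760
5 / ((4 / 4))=5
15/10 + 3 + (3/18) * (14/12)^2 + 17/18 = 1225/216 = 5.67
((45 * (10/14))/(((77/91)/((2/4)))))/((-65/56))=-180/11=-16.36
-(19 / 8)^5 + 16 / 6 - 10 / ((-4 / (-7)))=-8886473 / 98304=-90.40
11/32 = 0.34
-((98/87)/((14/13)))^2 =-8281/7569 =-1.09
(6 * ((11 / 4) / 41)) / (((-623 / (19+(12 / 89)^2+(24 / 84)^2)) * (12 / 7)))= -81545101 / 11330261768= -0.01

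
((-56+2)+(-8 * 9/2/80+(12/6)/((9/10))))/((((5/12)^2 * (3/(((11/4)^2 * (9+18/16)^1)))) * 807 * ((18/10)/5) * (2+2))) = -1137521/172160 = -6.61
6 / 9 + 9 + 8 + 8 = 77 / 3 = 25.67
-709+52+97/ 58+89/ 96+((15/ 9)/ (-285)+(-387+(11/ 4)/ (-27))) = -495824561/ 476064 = -1041.51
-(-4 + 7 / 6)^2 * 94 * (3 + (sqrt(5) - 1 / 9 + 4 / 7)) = -1480547 / 567 - 13583 * sqrt(5) / 18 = -4298.56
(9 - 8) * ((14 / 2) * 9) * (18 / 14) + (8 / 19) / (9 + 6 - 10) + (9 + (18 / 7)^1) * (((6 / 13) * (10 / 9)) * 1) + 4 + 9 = 864658 / 8645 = 100.02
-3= -3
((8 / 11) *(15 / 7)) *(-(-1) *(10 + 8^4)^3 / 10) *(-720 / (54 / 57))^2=479805548328499200 / 77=6231240887383106.49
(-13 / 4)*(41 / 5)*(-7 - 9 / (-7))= 1066 / 7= 152.29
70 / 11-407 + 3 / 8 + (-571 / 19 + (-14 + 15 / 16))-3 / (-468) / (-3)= -443.38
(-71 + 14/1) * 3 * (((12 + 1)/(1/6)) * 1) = -13338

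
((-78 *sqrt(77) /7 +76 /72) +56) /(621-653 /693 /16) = 48664 /529615-9504 *sqrt(77) /529615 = -0.07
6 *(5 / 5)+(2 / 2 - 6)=1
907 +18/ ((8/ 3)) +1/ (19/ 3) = 69457/ 76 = 913.91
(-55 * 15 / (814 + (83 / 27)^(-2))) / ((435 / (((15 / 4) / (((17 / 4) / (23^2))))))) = -1.09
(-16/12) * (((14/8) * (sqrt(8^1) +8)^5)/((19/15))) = -2670080/19 -1796480 * sqrt(2)/19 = -274246.65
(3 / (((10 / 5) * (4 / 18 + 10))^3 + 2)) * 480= 524880 / 3115481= 0.17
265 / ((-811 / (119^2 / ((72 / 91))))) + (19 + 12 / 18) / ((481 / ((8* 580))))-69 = -5727.56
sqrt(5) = 2.24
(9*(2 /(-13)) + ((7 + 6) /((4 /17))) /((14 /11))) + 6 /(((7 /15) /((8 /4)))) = 7045 /104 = 67.74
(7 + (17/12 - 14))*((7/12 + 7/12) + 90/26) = -24187/936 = -25.84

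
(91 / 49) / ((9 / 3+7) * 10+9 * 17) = 13 / 1771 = 0.01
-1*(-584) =584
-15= -15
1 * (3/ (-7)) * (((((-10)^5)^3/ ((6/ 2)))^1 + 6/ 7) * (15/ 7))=104999999999999730/ 343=306122448979591.05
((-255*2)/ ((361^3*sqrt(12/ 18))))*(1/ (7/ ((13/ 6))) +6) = -22525*sqrt(6)/ 658642334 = -0.00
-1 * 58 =-58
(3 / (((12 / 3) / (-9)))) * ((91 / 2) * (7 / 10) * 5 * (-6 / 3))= 17199 / 8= 2149.88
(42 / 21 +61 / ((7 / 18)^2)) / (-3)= -19862 / 147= -135.12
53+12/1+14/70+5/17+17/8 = 45981/680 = 67.62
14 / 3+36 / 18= 6.67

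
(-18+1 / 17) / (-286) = 305 / 4862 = 0.06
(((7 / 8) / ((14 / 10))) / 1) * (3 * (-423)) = -6345 / 8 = -793.12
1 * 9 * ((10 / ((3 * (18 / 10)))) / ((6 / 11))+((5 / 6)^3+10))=9055 / 72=125.76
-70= -70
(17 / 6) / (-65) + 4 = 1543 / 390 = 3.96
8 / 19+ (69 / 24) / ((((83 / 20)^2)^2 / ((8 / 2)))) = 414626568 / 901708099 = 0.46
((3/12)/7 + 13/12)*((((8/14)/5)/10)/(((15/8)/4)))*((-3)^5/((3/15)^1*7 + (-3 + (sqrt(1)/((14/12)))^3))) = 8883/1300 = 6.83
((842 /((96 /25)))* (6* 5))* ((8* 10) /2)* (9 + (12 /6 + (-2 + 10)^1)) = 4999375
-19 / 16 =-1.19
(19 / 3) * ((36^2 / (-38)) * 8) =-1728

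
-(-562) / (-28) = -281 / 14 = -20.07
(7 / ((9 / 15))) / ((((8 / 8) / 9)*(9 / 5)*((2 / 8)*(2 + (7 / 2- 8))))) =-93.33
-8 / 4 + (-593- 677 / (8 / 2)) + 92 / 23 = -3041 / 4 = -760.25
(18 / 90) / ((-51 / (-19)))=19 / 255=0.07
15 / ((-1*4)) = -15 / 4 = -3.75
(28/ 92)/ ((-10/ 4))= -0.12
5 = 5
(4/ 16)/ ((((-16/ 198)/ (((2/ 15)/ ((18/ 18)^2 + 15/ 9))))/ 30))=-297/ 64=-4.64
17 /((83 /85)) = 1445 /83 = 17.41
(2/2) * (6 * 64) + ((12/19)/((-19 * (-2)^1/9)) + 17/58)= 8049461/20938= 384.44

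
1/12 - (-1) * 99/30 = 203/60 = 3.38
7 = 7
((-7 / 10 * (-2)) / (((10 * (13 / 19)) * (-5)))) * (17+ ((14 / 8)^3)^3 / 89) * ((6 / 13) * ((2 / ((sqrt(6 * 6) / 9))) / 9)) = -58118004707 / 492863488000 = -0.12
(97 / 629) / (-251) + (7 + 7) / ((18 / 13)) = 14366116 / 1420911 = 10.11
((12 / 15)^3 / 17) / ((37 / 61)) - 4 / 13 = -263748 / 1022125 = -0.26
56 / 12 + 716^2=1537982 / 3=512660.67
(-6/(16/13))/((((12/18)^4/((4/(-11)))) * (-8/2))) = -3159/1408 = -2.24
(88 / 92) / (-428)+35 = 172259 / 4922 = 35.00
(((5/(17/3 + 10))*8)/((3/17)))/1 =680/47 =14.47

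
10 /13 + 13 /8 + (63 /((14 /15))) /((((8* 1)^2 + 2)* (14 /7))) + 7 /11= 1013 /286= 3.54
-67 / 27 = -2.48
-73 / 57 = -1.28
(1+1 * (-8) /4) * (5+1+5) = -11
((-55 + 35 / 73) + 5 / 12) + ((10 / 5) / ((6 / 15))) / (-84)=-55355 / 1022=-54.16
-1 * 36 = -36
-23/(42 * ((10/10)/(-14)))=23/3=7.67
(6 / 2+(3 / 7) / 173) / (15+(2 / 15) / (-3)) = 163620 / 815003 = 0.20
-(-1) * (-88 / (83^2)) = -88 / 6889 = -0.01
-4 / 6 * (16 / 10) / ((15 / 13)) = -208 / 225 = -0.92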